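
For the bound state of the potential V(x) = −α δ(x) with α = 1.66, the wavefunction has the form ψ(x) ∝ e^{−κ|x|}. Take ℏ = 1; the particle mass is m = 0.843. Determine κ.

Integrating the TISE across x = 0 gives the cusp condition ψ'(0⁺) − ψ'(0⁻) = −(2mα/ℏ²)ψ(0).
With ψ ∝ e^{−κ|x|} this yields −2κ = −2mα/ℏ², so κ = mα/ℏ² = 1.399.

κ = 1.40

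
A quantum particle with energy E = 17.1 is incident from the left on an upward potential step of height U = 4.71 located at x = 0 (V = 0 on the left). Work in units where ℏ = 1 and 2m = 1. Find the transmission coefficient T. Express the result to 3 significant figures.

On each side the TISE gives plane waves with k = √(2m(E − V))/ℏ: k₁ = √(2·½·17.1) = 4.135, k₂ = √(2·½·12.39) = 3.520.
Matching ψ and ψ′ at x = 0 gives r = (k₁ − k₂)/(k₁ + k₂), so R = r² = 0.006460 and T = 1 − R = 0.9935.

T = 0.994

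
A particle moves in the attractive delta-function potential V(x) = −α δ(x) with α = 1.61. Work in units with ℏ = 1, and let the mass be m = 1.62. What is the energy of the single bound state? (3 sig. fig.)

E = -2.10

For x ≠ 0 the bound state is ψ ∝ e^{−κ|x|}; integrating the TISE across the delta gives the cusp condition 2κ = 2mα/ℏ², so κ = 2.608.
Then E = −ℏ²κ²/(2m) = −mα²/(2ℏ²) = -2.100.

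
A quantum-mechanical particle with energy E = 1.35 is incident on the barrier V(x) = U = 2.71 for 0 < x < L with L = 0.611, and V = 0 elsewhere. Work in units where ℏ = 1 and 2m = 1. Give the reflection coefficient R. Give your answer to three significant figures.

R = 0.375

E < U: inside the barrier ψ ∝ e^{±κx} with κ = √(2m(U − E))/ℏ = 1.166.
κL = 0.7125, sinh(κL) = 0.7744.
Matching ψ, ψ′ at both faces gives T = [1 + U² sinh²(κL) / (4E(U − E))]⁻¹ = 1/1.600 = 0.625.
R = 1 − T = 0.375.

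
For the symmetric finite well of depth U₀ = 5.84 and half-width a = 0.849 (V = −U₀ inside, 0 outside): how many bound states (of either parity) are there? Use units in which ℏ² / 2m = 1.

The dimensionless depth is z₀ = a√(2mU₀)/ℏ = 0.849 × √(5.840) = 2.052.
The even/odd transcendental equations gain one root per π/2 in z₀, giving N = 1 + ⌊2z₀/π⌋ = 1 + ⌊1.306⌋ = 2.

N = 2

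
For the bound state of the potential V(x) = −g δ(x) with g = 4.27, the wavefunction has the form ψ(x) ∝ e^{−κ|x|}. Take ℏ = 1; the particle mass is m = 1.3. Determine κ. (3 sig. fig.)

Integrating the TISE across x = 0 gives the cusp condition ψ'(0⁺) − ψ'(0⁻) = −(2mg/ℏ²)ψ(0).
With ψ ∝ e^{−κ|x|} this yields −2κ = −2mg/ℏ², so κ = mg/ℏ² = 5.551.

κ = 5.55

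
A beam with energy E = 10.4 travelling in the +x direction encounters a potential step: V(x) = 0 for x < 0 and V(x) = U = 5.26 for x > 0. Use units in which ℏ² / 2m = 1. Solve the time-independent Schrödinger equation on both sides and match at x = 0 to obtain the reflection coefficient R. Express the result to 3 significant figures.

R = 0.0304

The wavenumbers are k₁ = √(2mE)/ℏ = 3.225 on the left and k₂ = √(2m(E − U))/ℏ = 2.267 on the right.
Continuity of ψ and ψ′ at the step yields the reflection amplitude r = (k₁ − k₂)/(k₁ + k₂) = 0.1744; thus R = |r|² = 0.03041, T = 0.9696.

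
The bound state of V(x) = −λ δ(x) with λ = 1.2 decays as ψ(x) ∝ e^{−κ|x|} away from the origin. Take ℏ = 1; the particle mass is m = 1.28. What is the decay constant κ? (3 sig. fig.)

Integrating the TISE across x = 0 gives the cusp condition ψ'(0⁺) − ψ'(0⁻) = −(2mλ/ℏ²)ψ(0).
With ψ ∝ e^{−κ|x|} this yields −2κ = −2mλ/ℏ², so κ = mλ/ℏ² = 1.536.

κ = 1.54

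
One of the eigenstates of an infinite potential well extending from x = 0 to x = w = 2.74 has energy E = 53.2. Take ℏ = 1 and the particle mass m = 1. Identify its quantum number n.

n = 9

For an infinite well E_n = n²π²ℏ²/(2mw²), so n = (w/πℏ)√(2mE).
n = (2.74/π) × √(2 × 1 × 53.2) = 8.996 → n = 9.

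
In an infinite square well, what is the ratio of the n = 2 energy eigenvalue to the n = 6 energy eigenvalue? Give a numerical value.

E_n = n²π²ℏ²/(2mL²) so the ratio is n₂²/n₁² = 4/36 = 0.111111.

0.111111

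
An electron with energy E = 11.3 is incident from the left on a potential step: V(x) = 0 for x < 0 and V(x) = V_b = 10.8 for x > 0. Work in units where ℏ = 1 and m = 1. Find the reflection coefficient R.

On each side the TISE gives plane waves with k = √(2m(E − V))/ℏ: k₁ = √(2·1·11.3) = 4.754, k₂ = √(2·1·0.5) = 1.000.
Matching ψ and ψ′ at x = 0 gives r = (k₁ − k₂)/(k₁ + k₂), so R = r² = 0.4256 and T = 1 − R = 0.5744.

R = 0.426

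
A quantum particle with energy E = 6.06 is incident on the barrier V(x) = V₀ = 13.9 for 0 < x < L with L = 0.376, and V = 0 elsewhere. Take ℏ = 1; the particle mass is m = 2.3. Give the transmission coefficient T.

T = 0.0421

E < V₀: inside the barrier ψ ∝ e^{±κx} with κ = √(2m(V₀ − E))/ℏ = 6.005.
κL = 2.258, sinh(κL) = 4.730.
The exact tunnelling result is T⁻¹ = 1 + V₀² sinh²(κL) / [4E(V₀ − E)] = 23.74, so T = 0.0421.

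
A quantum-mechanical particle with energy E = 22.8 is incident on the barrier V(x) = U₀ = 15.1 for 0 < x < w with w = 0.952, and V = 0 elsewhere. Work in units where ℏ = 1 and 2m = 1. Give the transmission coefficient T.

Above the barrier the interior wavenumber is k₂ = √(2m(E − U₀))/ℏ = 2.775, giving phase k₂w = 2.642.
T = [1 + U₀² sin²(k₂w) / (4E(E − U₀))]⁻¹ = 1/1.075 = 0.931.

T = 0.931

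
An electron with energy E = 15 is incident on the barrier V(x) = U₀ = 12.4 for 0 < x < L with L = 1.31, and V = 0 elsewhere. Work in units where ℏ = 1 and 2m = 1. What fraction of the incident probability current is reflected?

E > U₀: inside the barrier k₂ = √(2m(E − U₀))/ℏ = 1.612, k₂L = 2.112.
T = [1 + U₀² sin²(k₂L) / (4E(E − U₀))]⁻¹ = 1/1.724 = 0.580.
R = 1 − T = 0.420.

R = 0.420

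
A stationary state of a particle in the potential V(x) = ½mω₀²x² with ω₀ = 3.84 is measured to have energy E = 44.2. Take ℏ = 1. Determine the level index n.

n = 11

E_n = ℏω₀(n + ½) ⇒ n = E/(ℏω₀) − ½ = 44.2/3.84 − 0.5 = 11.010 → n = 11.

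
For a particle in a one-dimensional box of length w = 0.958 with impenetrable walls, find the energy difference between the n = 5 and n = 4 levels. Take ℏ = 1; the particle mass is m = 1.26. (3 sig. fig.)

E_n = n²π²ℏ²/(2mw²), so ΔE = (5² − 4²) π²ℏ²/(2mw²).
ΔE = 9 × π² / (2 × 1.26 × 0.958²) = 38.41.

ΔE = 38.4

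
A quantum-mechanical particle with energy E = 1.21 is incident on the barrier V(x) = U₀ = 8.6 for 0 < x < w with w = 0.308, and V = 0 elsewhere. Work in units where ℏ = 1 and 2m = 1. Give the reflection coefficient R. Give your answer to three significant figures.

E < U₀: inside the barrier ψ ∝ e^{±κx} with κ = √(2m(U₀ − E))/ℏ = 2.718.
κw = 0.8373, sinh(κw) = 0.9386.
The exact tunnelling result is T⁻¹ = 1 + U₀² sinh²(κw) / [4E(U₀ − E)] = 2.822, so T = 0.354.
R = 1 − T = 0.646.

R = 0.646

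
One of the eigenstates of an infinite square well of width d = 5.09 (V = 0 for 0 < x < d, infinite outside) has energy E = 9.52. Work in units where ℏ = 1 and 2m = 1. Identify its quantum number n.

From E_n = n²π²ℏ²/(2md²) invert to n = √(2md²E)/(πℏ).
n = (5.09/π) × √(2 × 0.5 × 9.52) = 4.999 → n = 5.

n = 5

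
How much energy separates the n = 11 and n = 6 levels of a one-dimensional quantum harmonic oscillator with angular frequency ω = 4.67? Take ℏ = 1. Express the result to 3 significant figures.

E_n = ℏω(n + ½), so ΔE = (11 − 6) ℏω = 5 × 4.67 = 23.35.

ΔE = 23.4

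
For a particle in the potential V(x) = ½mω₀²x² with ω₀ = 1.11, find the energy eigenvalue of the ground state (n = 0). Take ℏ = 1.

Using E_n = (n + ½)ℏω₀: E_0 = 0.5 × 1.11 = 0.5550.

E = 0.555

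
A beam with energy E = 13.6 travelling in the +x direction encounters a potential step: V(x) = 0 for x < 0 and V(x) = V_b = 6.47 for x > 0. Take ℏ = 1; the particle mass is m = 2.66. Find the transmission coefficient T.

T = 0.974

The wavenumbers are k₁ = √(2mE)/ℏ = 8.506 on the left and k₂ = √(2m(E − V_b))/ℏ = 6.159 on the right.
Matching ψ and ψ′ at x = 0 gives r = (k₁ − k₂)/(k₁ + k₂), so R = r² = 0.02562 and T = 1 − R = 0.9744.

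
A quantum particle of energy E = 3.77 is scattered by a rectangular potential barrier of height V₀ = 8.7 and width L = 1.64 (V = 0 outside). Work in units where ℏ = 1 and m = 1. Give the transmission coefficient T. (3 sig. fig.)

T = 0.000132

E < V₀: inside the barrier ψ ∝ e^{±κx} with κ = √(2m(V₀ − E))/ℏ = 3.140.
κL = 5.150, sinh(κL) = 86.19.
Matching ψ, ψ′ at both faces gives T = [1 + V₀² sinh²(κL) / (4E(V₀ − E))]⁻¹ = 1/7564 = 0.000132.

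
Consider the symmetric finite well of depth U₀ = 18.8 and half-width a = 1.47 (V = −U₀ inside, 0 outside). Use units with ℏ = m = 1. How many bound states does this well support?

The dimensionless depth is z₀ = a√(2mU₀)/ℏ = 1.47 × √(37.60) = 9.014.
The even/odd transcendental equations gain one root per π/2 in z₀, giving N = 1 + ⌊2z₀/π⌋ = 1 + ⌊5.738⌋ = 6.

N = 6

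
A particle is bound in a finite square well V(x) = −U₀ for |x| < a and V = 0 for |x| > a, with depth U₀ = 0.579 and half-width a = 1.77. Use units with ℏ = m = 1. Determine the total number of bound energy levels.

N = 2

Define the well-strength parameter z₀ = (a/ℏ)√(2mU₀) = 1.77 × √(2·1·0.579) = 1.905.
A new bound state (alternating even/odd) appears each time z₀ passes a multiple of π/2, so N = ⌊2z₀/π⌋ + 1 = ⌊1.213⌋ + 1 = 2.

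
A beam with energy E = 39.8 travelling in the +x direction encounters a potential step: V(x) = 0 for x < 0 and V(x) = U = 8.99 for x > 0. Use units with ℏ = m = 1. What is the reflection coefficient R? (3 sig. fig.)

On each side the TISE gives plane waves with k = √(2m(E − V))/ℏ: k₁ = √(2·1·39.8) = 8.922, k₂ = √(2·1·30.81) = 7.850.
Continuity of ψ and ψ′ at the step yields the reflection amplitude r = (k₁ − k₂)/(k₁ + k₂) = 0.06392; thus R = |r|² = 0.004086, T = 0.9959.

R = 0.00409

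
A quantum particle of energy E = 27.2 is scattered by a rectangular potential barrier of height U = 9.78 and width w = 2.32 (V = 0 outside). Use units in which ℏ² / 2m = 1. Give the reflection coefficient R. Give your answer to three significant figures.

E > U: inside the barrier k₂ = √(2m(E − U))/ℏ = 4.174, k₂w = 9.683.
T = [1 + U² sin²(k₂w) / (4E(E − U))]⁻¹ = 1/1.003 = 0.997.
R = 1 − T = 0.00328.

R = 0.00328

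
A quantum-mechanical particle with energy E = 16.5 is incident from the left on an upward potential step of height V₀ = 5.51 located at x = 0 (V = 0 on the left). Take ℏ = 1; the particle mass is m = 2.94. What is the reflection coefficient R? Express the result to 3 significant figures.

R = 0.0103

The wavenumbers are k₁ = √(2mE)/ℏ = 9.850 on the left and k₂ = √(2m(E − V₀))/ℏ = 8.039 on the right.
Matching ψ and ψ′ at x = 0 gives r = (k₁ − k₂)/(k₁ + k₂), so R = r² = 0.01025 and T = 1 − R = 0.9897.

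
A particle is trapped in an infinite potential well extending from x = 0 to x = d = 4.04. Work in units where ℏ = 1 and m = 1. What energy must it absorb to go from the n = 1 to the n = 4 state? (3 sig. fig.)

E_n = n²π²ℏ²/(2md²), so ΔE = (4² − 1²) π²ℏ²/(2md²).
ΔE = 15 × π² / (2 × 1 × 4.04²) = 4.535.

ΔE = 4.54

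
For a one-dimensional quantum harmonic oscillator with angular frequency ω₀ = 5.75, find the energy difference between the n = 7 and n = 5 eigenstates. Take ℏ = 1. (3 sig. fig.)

ΔE = 11.5

E_n = ℏω₀(n + ½), so ΔE = (7 − 5) ℏω₀ = 2 × 5.75 = 11.50.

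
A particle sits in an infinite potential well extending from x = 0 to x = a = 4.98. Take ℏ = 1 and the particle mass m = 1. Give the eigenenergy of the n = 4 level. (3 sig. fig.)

E = 3.18

The infinite-well eigenfunctions ψ_n = √(2/a) sin(nπx/a) vanish at both walls, giving E_n = n²π²ℏ²/(2ma²).
E_4 = 4² × π² / (2 × 1 × 4.98²) = 3.184.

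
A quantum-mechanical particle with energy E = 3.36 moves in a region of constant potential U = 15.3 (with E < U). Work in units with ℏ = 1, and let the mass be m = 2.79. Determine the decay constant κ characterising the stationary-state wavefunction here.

κ = 8.16

Since E < U the TISE in this region is ψ'' = κ²ψ with κ = √(2m(U − E))/ℏ.
κ = √(2 × 2.79 × 11.94) = 8.162.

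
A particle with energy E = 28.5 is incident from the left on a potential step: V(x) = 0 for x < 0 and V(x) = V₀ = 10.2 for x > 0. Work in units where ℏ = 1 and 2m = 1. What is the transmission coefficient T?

On each side the TISE gives plane waves with k = √(2m(E − V))/ℏ: k₁ = √(2·½·28.5) = 5.339, k₂ = √(2·½·18.3) = 4.278.
Matching ψ and ψ′ at x = 0 gives r = (k₁ − k₂)/(k₁ + k₂), so R = r² = 0.01217 and T = 1 − R = 0.9878.

T = 0.988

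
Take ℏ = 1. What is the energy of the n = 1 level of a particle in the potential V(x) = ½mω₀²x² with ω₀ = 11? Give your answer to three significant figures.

E = 16.5

Using E_n = (n + ½)ℏω₀: E_1 = 1.5 × 11 = 16.50.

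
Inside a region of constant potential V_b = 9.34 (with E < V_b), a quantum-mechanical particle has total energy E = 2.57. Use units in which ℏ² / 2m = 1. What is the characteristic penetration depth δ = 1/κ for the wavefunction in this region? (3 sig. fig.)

Since E < V_b the TISE in this region is ψ'' = κ²ψ with κ = √(2m(V_b − E))/ℏ.
κ = √(2 × 0.5 × 6.77) = 2.602. The penetration depth is δ = 1/κ = 0.384.

δ = 0.384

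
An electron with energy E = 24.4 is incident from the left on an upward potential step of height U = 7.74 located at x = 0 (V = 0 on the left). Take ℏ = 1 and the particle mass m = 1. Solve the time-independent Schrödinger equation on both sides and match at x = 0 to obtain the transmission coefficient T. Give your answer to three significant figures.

T = 0.991

On each side the TISE gives plane waves with k = √(2m(E − V))/ℏ: k₁ = √(2·1·24.4) = 6.986, k₂ = √(2·1·16.66) = 5.772.
Continuity of ψ and ψ′ at the step yields the reflection amplitude r = (k₁ − k₂)/(k₁ + k₂) = 0.09510; thus R = |r|² = 0.009045, T = 0.9910.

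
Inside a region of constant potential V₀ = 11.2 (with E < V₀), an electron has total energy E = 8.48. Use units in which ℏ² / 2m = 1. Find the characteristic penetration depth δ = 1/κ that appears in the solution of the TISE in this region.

δ = 0.606

Since E < V₀ the TISE in this region is ψ'' = κ²ψ with κ = √(2m(V₀ − E))/ℏ.
κ = √(2 × 0.5 × 2.72) = 1.649. The penetration depth is δ = 1/κ = 0.606.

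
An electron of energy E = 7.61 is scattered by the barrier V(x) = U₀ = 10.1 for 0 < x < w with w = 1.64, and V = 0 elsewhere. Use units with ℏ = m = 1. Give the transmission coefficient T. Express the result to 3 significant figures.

T = 0.00197

Since E < U₀ the interior solution is evanescent with decay constant κ = √(2m(U₀ − E))/ℏ = 2.232.
κw = 3.660, sinh(κw) = 19.41.
The exact tunnelling result is T⁻¹ = 1 + U₀² sinh²(κw) / [4E(U₀ − E)] = 508.3, so T = 0.00197.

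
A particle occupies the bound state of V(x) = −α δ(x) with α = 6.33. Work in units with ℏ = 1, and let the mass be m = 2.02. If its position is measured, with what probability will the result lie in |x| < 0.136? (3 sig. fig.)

P = 0.969

The normalised bound state is ψ = √κ e^{−κ|x|} with κ = mα/ℏ² = 12.79.
P(|x| < d) = ∫_{−d}^{d} κ e^{−2κ|x|} dx = 1 − e^{−2κd} = 1 − e^{−3.478} = 0.9691.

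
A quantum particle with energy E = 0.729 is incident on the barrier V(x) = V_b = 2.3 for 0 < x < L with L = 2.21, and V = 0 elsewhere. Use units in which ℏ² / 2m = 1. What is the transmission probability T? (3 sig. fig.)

T = 0.0135

Since E < V_b the interior solution is evanescent with decay constant κ = √(2m(V_b − E))/ℏ = 1.253.
κL = 2.770, sinh(κL) = 7.948.
Matching ψ, ψ′ at both faces gives T = [1 + V_b² sinh²(κL) / (4E(V_b − E))]⁻¹ = 1/73.95 = 0.0135.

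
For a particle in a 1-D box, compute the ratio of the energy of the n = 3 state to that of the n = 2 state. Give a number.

Since E_n ∝ n², the ratio is (3/2)² = 2.25.

2.25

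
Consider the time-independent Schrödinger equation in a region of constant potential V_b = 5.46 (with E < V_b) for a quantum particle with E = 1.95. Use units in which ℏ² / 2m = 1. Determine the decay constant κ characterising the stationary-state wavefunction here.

κ = 1.87

Since E < V_b the TISE in this region is ψ'' = κ²ψ with κ = √(2m(V_b − E))/ℏ.
κ = √(2 × 0.5 × 3.51) = 1.873.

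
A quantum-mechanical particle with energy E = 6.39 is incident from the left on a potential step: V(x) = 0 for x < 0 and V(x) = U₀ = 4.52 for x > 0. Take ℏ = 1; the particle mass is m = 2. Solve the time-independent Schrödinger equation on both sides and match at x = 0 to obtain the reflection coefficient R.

R = 0.0887

On each side the TISE gives plane waves with k = √(2m(E − V))/ℏ: k₁ = √(2·2·6.39) = 5.056, k₂ = √(2·2·1.87) = 2.735.
Continuity of ψ and ψ′ at the step yields the reflection amplitude r = (k₁ − k₂)/(k₁ + k₂) = 0.2979; thus R = |r|² = 0.08874, T = 0.9113.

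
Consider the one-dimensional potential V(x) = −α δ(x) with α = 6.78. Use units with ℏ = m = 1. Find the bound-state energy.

For x ≠ 0 the bound state is ψ ∝ e^{−κ|x|}; integrating the TISE across the delta gives the cusp condition 2κ = 2mα/ℏ², so κ = 6.780.
Then E = −ℏ²κ²/(2m) = −mα²/(2ℏ²) = -22.98.

E = -23.0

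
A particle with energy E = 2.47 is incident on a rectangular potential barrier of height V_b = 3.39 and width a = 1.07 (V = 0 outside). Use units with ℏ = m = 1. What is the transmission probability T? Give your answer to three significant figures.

E < V_b: inside the barrier ψ ∝ e^{±κx} with κ = √(2m(V_b − E))/ℏ = 1.356.
κa = 1.451, sinh(κa) = 2.017.
Matching ψ, ψ′ at both faces gives T = [1 + V_b² sinh²(κa) / (4E(V_b − E))]⁻¹ = 1/6.146 = 0.163.

T = 0.163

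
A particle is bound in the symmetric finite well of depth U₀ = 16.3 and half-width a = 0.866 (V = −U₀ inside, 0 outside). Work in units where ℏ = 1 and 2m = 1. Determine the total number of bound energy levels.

N = 3

The dimensionless depth is z₀ = a√(2mU₀)/ℏ = 0.866 × √(16.30) = 3.496.
A new bound state (alternating even/odd) appears each time z₀ passes a multiple of π/2, so N = ⌊2z₀/π⌋ + 1 = ⌊2.226⌋ + 1 = 3.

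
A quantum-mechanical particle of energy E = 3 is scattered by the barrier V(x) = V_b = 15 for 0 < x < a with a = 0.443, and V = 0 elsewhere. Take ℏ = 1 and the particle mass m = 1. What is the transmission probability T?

T = 0.0331

E < V_b: inside the barrier ψ ∝ e^{±κx} with κ = √(2m(V_b − E))/ℏ = 4.899.
κa = 2.170, sinh(κa) = 4.323.
The exact tunnelling result is T⁻¹ = 1 + V_b² sinh²(κa) / [4E(V_b − E)] = 30.20, so T = 0.0331.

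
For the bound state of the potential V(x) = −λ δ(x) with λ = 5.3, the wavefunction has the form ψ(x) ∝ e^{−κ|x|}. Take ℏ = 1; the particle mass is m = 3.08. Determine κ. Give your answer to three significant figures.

κ = 16.3

Integrate −(ℏ²/2m)ψ'' − λδ(x)ψ = Eψ from −ε to +ε: the ψ'' term gives ψ'(0⁺) − ψ'(0⁻) and the δ term gives −(2mλ/ℏ²)ψ(0).
With ψ ∝ e^{−κ|x|} this yields −2κ = −2mλ/ℏ², so κ = mλ/ℏ² = 16.32.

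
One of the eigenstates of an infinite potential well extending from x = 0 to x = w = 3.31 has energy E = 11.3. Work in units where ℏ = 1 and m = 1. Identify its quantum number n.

n = 5

For an infinite well E_n = n²π²ℏ²/(2mw²), so n = (w/πℏ)√(2mE).
n = (3.31/π) × √(2 × 1 × 11.3) = 5.009 → n = 5.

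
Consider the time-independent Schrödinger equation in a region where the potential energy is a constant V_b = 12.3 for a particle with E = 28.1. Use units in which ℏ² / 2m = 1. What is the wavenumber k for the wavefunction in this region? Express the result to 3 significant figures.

With E > V_b the solution is oscillatory, ψ ∝ e^{±ikx} with k = √(2m(E − V_b))/ℏ.
k = √(2 × 0.5 × 15.8) = 3.975.

k = 3.97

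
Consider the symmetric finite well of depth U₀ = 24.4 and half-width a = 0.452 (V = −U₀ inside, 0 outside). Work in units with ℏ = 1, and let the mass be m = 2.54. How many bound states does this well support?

Define the well-strength parameter z₀ = (a/ℏ)√(2mU₀) = 0.452 × √(2·2.54·24.4) = 5.032.
The even/odd transcendental equations gain one root per π/2 in z₀, giving N = 1 + ⌊2z₀/π⌋ = 1 + ⌊3.204⌋ = 4.

N = 4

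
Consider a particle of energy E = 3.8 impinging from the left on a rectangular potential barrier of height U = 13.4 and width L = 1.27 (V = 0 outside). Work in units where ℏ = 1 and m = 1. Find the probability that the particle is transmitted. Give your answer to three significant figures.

T = 0.0000477

E < U: inside the barrier ψ ∝ e^{±κx} with κ = √(2m(U − E))/ℏ = 4.382.
κL = 5.565, sinh(κL) = 130.5.
Matching ψ, ψ′ at both faces gives T = [1 + U² sinh²(κL) / (4E(U − E))]⁻¹ = 1/20970 = 0.0000477.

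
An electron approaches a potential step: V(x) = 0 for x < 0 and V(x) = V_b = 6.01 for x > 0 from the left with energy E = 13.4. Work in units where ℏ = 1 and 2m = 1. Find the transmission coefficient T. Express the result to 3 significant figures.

The wavenumbers are k₁ = √(2mE)/ℏ = 3.661 on the left and k₂ = √(2m(E − V_b))/ℏ = 2.718 on the right.
Continuity of ψ and ψ′ at the step yields the reflection amplitude r = (k₁ − k₂)/(k₁ + k₂) = 0.1477; thus R = |r|² = 0.02181, T = 0.9782.

T = 0.978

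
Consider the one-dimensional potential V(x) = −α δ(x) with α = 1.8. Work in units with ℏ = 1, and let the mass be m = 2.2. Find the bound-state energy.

For x ≠ 0 the bound state is ψ ∝ e^{−κ|x|}; integrating the TISE across the delta gives the cusp condition 2κ = 2mα/ℏ², so κ = 3.960.
Then E = −ℏ²κ²/(2m) = −mα²/(2ℏ²) = -3.564.

E = -3.56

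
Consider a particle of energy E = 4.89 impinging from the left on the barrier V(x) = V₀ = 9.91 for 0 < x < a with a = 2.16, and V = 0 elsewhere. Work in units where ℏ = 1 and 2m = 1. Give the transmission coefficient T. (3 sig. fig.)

T = 0.000250

Since E < V₀ the interior solution is evanescent with decay constant κ = √(2m(V₀ − E))/ℏ = 2.241.
κa = 4.840, sinh(κa) = 63.20.
The exact tunnelling result is T⁻¹ = 1 + V₀² sinh²(κa) / [4E(V₀ − E)] = 3996, so T = 0.000250.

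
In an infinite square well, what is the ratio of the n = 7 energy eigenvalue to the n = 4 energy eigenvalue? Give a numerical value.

Since E_n ∝ n², the ratio is (7/4)² = 3.0625.

3.0625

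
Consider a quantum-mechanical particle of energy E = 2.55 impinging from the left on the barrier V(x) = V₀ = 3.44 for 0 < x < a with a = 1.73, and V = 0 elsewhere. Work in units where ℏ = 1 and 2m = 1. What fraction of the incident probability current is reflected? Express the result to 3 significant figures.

R = 0.887

Since E < V₀ the interior solution is evanescent with decay constant κ = √(2m(V₀ − E))/ℏ = 0.9434.
κa = 1.632, sinh(κa) = 2.459.
Matching ψ, ψ′ at both faces gives T = [1 + V₀² sinh²(κa) / (4E(V₀ − E))]⁻¹ = 1/8.885 = 0.113.
R = 1 − T = 0.887.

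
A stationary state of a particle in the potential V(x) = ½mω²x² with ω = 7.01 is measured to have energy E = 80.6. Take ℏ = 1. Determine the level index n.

E_n = ℏω(n + ½) ⇒ n = E/(ℏω) − ½ = 80.6/7.01 − 0.5 = 10.998 → n = 11.

n = 11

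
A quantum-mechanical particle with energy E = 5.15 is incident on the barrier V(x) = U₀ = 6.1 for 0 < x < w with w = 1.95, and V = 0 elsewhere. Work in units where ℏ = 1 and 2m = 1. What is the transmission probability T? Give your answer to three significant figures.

T = 0.0469

E < U₀: inside the barrier ψ ∝ e^{±κx} with κ = √(2m(U₀ − E))/ℏ = 0.9747.
κw = 1.901, sinh(κw) = 3.270.
Matching ψ, ψ′ at both faces gives T = [1 + U₀² sinh²(κw) / (4E(U₀ − E))]⁻¹ = 1/21.33 = 0.0469.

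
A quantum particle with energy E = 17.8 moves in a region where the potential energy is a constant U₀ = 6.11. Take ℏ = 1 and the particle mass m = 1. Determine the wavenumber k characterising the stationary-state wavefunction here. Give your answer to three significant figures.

k = 4.84

With E > U₀ the solution is oscillatory, ψ ∝ e^{±ikx} with k = √(2m(E − U₀))/ℏ.
k = √(2 × 1 × 11.69) = 4.835.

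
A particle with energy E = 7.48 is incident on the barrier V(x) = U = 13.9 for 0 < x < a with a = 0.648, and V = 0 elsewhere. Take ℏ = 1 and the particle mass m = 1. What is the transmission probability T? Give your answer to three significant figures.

T = 0.0375

Since E < U the interior solution is evanescent with decay constant κ = √(2m(U − E))/ℏ = 3.583.
κa = 2.322, sinh(κa) = 5.049.
The exact tunnelling result is T⁻¹ = 1 + U² sinh²(κa) / [4E(U − E)] = 26.64, so T = 0.0375.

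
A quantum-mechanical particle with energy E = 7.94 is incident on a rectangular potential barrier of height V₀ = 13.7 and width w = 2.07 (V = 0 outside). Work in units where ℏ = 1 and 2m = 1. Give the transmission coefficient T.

E < V₀: inside the barrier ψ ∝ e^{±κx} with κ = √(2m(V₀ − E))/ℏ = 2.400.
κw = 4.968, sinh(κw) = 71.87.
The exact tunnelling result is T⁻¹ = 1 + V₀² sinh²(κw) / [4E(V₀ − E)] = 5300, so T = 0.000189.

T = 0.000189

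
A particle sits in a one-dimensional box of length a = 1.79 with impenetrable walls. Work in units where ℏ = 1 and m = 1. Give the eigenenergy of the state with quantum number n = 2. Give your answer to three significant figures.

E = 6.16

Requiring ψ(0) = ψ(a) = 0 quantises k = nπ/a, hence E_n = ℏ²k²/2m = n²π²ℏ²/(2ma²).
E_2 = 2² × π² / (2 × 1 × 1.79²) = 6.161.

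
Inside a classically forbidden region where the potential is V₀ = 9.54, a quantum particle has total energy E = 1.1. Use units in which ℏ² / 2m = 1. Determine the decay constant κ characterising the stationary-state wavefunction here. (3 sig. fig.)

κ = 2.91

Since E < V₀ the TISE in this region is ψ'' = κ²ψ with κ = √(2m(V₀ − E))/ℏ.
κ = √(2 × 0.5 × 8.44) = 2.905.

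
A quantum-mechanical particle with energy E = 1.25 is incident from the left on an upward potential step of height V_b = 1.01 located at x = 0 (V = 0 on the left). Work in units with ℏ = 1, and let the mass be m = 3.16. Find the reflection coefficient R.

On each side the TISE gives plane waves with k = √(2m(E − V))/ℏ: k₁ = √(2·3.16·1.25) = 2.811, k₂ = √(2·3.16·0.24) = 1.232.
Matching ψ and ψ′ at x = 0 gives r = (k₁ − k₂)/(k₁ + k₂), so R = r² = 0.1526 and T = 1 − R = 0.8474.

R = 0.153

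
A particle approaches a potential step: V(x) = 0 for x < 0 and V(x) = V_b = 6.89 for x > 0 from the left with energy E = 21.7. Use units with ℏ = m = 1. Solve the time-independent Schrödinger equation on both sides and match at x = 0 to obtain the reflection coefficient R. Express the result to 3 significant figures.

R = 0.00907

On each side the TISE gives plane waves with k = √(2m(E − V))/ℏ: k₁ = √(2·1·21.7) = 6.588, k₂ = √(2·1·14.81) = 5.442.
Matching ψ and ψ′ at x = 0 gives r = (k₁ − k₂)/(k₁ + k₂), so R = r² = 0.009066 and T = 1 − R = 0.9909.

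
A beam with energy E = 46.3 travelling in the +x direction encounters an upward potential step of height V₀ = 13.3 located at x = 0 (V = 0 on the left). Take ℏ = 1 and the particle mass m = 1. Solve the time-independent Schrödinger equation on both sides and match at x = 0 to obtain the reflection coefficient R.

R = 0.00713

On each side the TISE gives plane waves with k = √(2m(E − V))/ℏ: k₁ = √(2·1·46.3) = 9.623, k₂ = √(2·1·33) = 8.124.
Matching ψ and ψ′ at x = 0 gives r = (k₁ − k₂)/(k₁ + k₂), so R = r² = 0.007133 and T = 1 − R = 0.9929.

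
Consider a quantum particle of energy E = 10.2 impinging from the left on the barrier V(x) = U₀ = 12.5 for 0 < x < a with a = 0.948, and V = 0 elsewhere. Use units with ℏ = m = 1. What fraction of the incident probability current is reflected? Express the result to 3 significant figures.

R = 0.959

E < U₀: inside the barrier ψ ∝ e^{±κx} with κ = √(2m(U₀ − E))/ℏ = 2.145.
κa = 2.033, sinh(κa) = 3.754.
Matching ψ, ψ′ at both faces gives T = [1 + U₀² sinh²(κa) / (4E(U₀ − E))]⁻¹ = 1/24.46 = 0.0409.
R = 1 − T = 0.959.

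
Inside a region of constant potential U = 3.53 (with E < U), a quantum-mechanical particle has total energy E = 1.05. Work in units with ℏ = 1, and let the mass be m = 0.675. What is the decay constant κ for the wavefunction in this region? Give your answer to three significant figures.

Since E < U the TISE in this region is ψ'' = κ²ψ with κ = √(2m(U − E))/ℏ.
κ = √(2 × 0.675 × 2.48) = 1.830.

κ = 1.83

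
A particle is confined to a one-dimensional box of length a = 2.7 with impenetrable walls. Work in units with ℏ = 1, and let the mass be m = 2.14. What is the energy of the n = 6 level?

The infinite-well eigenfunctions ψ_n = √(2/a) sin(nπx/a) vanish at both walls, giving E_n = n²π²ℏ²/(2ma²).
E_6 = 6² × π² / (2 × 2.14 × 2.7²) = 11.39.

E = 11.4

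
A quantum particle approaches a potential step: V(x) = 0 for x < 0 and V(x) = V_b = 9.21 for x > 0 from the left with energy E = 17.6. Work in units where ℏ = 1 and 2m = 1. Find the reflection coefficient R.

R = 0.0335

The wavenumbers are k₁ = √(2mE)/ℏ = 4.195 on the left and k₂ = √(2m(E − V_b))/ℏ = 2.897 on the right.
Continuity of ψ and ψ′ at the step yields the reflection amplitude r = (k₁ − k₂)/(k₁ + k₂) = 0.1831; thus R = |r|² = 0.03353, T = 0.9665.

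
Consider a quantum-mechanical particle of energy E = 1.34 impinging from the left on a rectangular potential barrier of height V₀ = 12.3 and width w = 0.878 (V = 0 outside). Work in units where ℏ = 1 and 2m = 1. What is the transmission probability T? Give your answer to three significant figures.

Since E < V₀ the interior solution is evanescent with decay constant κ = √(2m(V₀ − E))/ℏ = 3.311.
κw = 2.907, sinh(κw) = 9.121.
Matching ψ, ψ′ at both faces gives T = [1 + V₀² sinh²(κw) / (4E(V₀ − E))]⁻¹ = 1/215.2 = 0.00465.

T = 0.00465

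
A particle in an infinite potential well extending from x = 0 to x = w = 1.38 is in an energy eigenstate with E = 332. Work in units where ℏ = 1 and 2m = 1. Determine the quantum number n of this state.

From E_n = n²π²ℏ²/(2mw²) invert to n = √(2mw²E)/(πℏ).
n = (1.38/π) × √(2 × 0.5 × 332) = 8.004 → n = 8.

n = 8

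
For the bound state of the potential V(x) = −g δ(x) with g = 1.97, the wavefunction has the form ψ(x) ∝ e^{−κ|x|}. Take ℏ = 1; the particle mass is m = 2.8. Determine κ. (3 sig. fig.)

κ = 5.52

Integrating the TISE across x = 0 gives the cusp condition ψ'(0⁺) − ψ'(0⁻) = −(2mg/ℏ²)ψ(0).
With ψ ∝ e^{−κ|x|} this yields −2κ = −2mg/ℏ², so κ = mg/ℏ² = 5.516.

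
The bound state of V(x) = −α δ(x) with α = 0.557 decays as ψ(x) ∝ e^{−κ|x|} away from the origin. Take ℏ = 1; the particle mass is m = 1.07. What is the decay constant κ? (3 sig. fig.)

κ = 0.596

Integrating the TISE across x = 0 gives the cusp condition ψ'(0⁺) − ψ'(0⁻) = −(2mα/ℏ²)ψ(0).
With ψ ∝ e^{−κ|x|} this yields −2κ = −2mα/ℏ², so κ = mα/ℏ² = 0.5960.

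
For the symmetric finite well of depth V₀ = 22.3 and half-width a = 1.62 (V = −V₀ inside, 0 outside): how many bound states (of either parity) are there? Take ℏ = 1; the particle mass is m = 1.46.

N = 9

The dimensionless depth is z₀ = a√(2mV₀)/ℏ = 1.62 × √(65.12) = 13.07.
The even/odd transcendental equations gain one root per π/2 in z₀, giving N = 1 + ⌊2z₀/π⌋ = 1 + ⌊8.322⌋ = 9.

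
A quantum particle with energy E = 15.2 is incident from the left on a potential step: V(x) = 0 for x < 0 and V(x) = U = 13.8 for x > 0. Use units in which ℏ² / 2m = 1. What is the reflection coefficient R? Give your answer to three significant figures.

The wavenumbers are k₁ = √(2mE)/ℏ = 3.899 on the left and k₂ = √(2m(E − U))/ℏ = 1.183 on the right.
Matching ψ and ψ′ at x = 0 gives r = (k₁ − k₂)/(k₁ + k₂), so R = r² = 0.2855 and T = 1 − R = 0.7145.

R = 0.286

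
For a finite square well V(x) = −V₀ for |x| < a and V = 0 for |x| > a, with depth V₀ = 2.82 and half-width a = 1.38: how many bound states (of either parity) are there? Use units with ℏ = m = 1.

N = 3

Define the well-strength parameter z₀ = (a/ℏ)√(2mV₀) = 1.38 × √(2·1·2.82) = 3.277.
The even/odd transcendental equations gain one root per π/2 in z₀, giving N = 1 + ⌊2z₀/π⌋ = 1 + ⌊2.086⌋ = 3.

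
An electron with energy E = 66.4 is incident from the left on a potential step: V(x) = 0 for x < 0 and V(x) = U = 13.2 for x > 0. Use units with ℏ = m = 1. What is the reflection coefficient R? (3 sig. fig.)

R = 0.00306

The wavenumbers are k₁ = √(2mE)/ℏ = 11.52 on the left and k₂ = √(2m(E − U))/ℏ = 10.32 on the right.
Continuity of ψ and ψ′ at the step yields the reflection amplitude r = (k₁ − k₂)/(k₁ + k₂) = 0.05535; thus R = |r|² = 0.003064, T = 0.9969.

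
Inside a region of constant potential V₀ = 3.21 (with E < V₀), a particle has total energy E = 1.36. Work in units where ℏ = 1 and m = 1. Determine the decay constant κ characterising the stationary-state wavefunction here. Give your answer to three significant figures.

κ = 1.92

Since E < V₀ the TISE in this region is ψ'' = κ²ψ with κ = √(2m(V₀ − E))/ℏ.
κ = √(2 × 1 × 1.85) = 1.924.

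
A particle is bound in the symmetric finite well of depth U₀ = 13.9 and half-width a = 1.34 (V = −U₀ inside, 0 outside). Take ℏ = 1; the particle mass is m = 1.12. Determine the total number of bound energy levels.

N = 5

The dimensionless depth is z₀ = a√(2mU₀)/ℏ = 1.34 × √(31.14) = 7.477.
A new bound state (alternating even/odd) appears each time z₀ passes a multiple of π/2, so N = ⌊2z₀/π⌋ + 1 = ⌊4.760⌋ + 1 = 5.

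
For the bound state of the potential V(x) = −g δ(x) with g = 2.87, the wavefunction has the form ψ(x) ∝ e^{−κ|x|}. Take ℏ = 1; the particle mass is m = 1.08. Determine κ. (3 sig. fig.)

Integrating the TISE across x = 0 gives the cusp condition ψ'(0⁺) − ψ'(0⁻) = −(2mg/ℏ²)ψ(0).
With ψ ∝ e^{−κ|x|} this yields −2κ = −2mg/ℏ², so κ = mg/ℏ² = 3.100.

κ = 3.10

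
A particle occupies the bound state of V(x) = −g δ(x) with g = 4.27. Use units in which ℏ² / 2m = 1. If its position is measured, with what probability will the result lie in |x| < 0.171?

The normalised bound state is ψ = √κ e^{−κ|x|} with κ = mg/ℏ² = 2.135.
P(|x| < d) = ∫_{−d}^{d} κ e^{−2κ|x|} dx = 1 − e^{−2κd} = 1 − e^{−0.7302} = 0.5182.

P = 0.518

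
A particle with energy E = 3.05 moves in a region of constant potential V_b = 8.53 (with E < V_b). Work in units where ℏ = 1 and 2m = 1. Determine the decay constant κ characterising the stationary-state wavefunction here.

κ = 2.34

Since E < V_b the TISE in this region is ψ'' = κ²ψ with κ = √(2m(V_b − E))/ℏ.
κ = √(2 × 0.5 × 5.48) = 2.341.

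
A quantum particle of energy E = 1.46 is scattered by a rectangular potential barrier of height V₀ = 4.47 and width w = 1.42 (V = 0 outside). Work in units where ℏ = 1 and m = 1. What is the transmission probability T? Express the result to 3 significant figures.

T = 0.00331

Since E < V₀ the interior solution is evanescent with decay constant κ = √(2m(V₀ − E))/ℏ = 2.454.
κw = 3.484, sinh(κw) = 16.28.
Matching ψ, ψ′ at both faces gives T = [1 + V₀² sinh²(κw) / (4E(V₀ − E))]⁻¹ = 1/302.3 = 0.00331.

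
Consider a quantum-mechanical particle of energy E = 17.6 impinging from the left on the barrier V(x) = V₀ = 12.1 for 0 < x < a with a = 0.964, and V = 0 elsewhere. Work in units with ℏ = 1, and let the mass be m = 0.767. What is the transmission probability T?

Above the barrier the interior wavenumber is k₂ = √(2m(E − V₀))/ℏ = 2.905, giving phase k₂a = 2.800.
Matching at both interfaces gives T⁻¹ = 1 + V₀² sin²(k₂a) / [4E(E − V₀)] = 1.042, hence T = 0.959.

T = 0.959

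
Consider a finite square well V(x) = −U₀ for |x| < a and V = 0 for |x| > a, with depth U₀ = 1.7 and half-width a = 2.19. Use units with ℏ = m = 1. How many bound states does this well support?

N = 3

The dimensionless depth is z₀ = a√(2mU₀)/ℏ = 2.19 × √(3.400) = 4.038.
A new bound state (alternating even/odd) appears each time z₀ passes a multiple of π/2, so N = ⌊2z₀/π⌋ + 1 = ⌊2.571⌋ + 1 = 3.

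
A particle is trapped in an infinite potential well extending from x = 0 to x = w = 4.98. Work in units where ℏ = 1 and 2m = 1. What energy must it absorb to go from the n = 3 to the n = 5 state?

E_n = n²π²ℏ²/(2mw²), so ΔE = (5² − 3²) π²ℏ²/(2mw²).
ΔE = 16 × π² / (2 × 0.5 × 4.98²) = 6.367.

ΔE = 6.37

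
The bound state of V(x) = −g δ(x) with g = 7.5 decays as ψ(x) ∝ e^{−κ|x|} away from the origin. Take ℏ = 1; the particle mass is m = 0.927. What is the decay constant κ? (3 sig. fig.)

Integrating the TISE across x = 0 gives the cusp condition ψ'(0⁺) − ψ'(0⁻) = −(2mg/ℏ²)ψ(0).
With ψ ∝ e^{−κ|x|} this yields −2κ = −2mg/ℏ², so κ = mg/ℏ² = 6.953.

κ = 6.95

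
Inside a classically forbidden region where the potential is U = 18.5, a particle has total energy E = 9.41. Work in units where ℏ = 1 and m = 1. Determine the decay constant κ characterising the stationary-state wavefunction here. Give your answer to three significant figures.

κ = 4.26

Since E < U the TISE in this region is ψ'' = κ²ψ with κ = √(2m(U − E))/ℏ.
κ = √(2 × 1 × 9.09) = 4.264.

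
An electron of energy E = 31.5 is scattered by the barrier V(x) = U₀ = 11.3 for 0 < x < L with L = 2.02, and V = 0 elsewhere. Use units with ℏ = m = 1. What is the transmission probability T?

Above the barrier the interior wavenumber is k₂ = √(2m(E − U₀))/ℏ = 6.356, giving phase k₂L = 12.84.
Matching at both interfaces gives T⁻¹ = 1 + U₀² sin²(k₂L) / [4E(E − U₀)] = 1.004, hence T = 0.996.

T = 0.996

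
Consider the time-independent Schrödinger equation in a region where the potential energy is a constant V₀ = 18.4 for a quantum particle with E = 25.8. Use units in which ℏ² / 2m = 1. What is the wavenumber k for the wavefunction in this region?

With E > V₀ the solution is oscillatory, ψ ∝ e^{±ikx} with k = √(2m(E − V₀))/ℏ.
k = √(2 × 0.5 × 7.4) = 2.720.

k = 2.72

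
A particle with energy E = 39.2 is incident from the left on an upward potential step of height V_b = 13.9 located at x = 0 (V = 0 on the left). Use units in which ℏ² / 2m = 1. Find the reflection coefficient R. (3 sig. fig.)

R = 0.0119

The wavenumbers are k₁ = √(2mE)/ℏ = 6.261 on the left and k₂ = √(2m(E − V_b))/ℏ = 5.030 on the right.
Continuity of ψ and ψ′ at the step yields the reflection amplitude r = (k₁ − k₂)/(k₁ + k₂) = 0.1090; thus R = |r|² = 0.01189, T = 0.9881.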